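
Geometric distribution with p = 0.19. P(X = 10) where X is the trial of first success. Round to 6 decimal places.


P = (1-p)^(k-1) * p
(1-p)^(k-1) = 0.81^9 ≈ 0.1500946
P = 0.1500946 * 0.19 ≈ 0.02851798

0.028518


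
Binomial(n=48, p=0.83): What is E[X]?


E[X] = n*p = 48 * 0.83 = 39.84

39.84


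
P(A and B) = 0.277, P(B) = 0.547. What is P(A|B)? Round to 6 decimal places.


P(A|B) = P(A and B) / P(B) = 0.277 / 0.547 = 277/547 ≈ 0.50639854

0.506399


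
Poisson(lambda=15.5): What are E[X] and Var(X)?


E[X] = Var(X) = lambda = 15.5

15.5, 15.5


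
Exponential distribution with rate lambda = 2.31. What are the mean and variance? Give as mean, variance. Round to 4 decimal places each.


mean = 1/lam, var = 1/lam^2
mean = 1 / 2.31 = 100/231 ≈ 0.432900
lam^2 = 2.31^2 = 5.3361
var = 1 / 5.3361 ≈ 0.187403

0.4329, 0.1874


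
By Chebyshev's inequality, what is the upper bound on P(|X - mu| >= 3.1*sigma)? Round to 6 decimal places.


P <= 1/k^2
k^2 = 3.1^2 = 9.61
1/k^2 = 1 / 9.61 = 100/961 ≈ 0.10405827

0.104058


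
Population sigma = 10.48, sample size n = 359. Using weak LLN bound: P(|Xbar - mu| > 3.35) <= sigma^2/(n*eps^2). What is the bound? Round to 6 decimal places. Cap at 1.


bound = min(1, sigma^2/(n*eps^2))
sigma^2 = 10.48^2 = 109.8304
n*eps^2 = 359 * 3.35^2 = 359 * 11.2225 = 4028.8775
sigma^2/(n*eps^2) = 109.8304 / 4028.8775 ≈ 0.02726079

0.027261


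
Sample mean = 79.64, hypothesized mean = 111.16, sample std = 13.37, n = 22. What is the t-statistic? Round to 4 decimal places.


t = (xbar - mu0) / (s/sqrt(n))
xbar - mu0 = 79.64 - 111.16 = -31.52
sqrt(22) ≈ 4.69041576
s/sqrt(n) = 13.37 / 4.69041576 ≈ 2.85049358
t = -31.52 / 2.85049358 ≈ -11.057734

-11.0577


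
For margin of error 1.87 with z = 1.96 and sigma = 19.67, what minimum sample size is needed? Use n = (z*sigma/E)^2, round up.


z*sigma/E = 1.96 * 19.67 / 1.87 = 96383/4675 ≈ 20.616684
(z*sigma/E)^2 ≈ 425.047679
round up: n = 426

426


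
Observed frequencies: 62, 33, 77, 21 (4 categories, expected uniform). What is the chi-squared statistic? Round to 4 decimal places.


chi2 = sum((O-E)^2/E), E = total/4
total = 193, E = 193/4 = 48.25
(62 - 48.25)^2 / 48.25 = 189.0625 / 48.25 = 3025/772 ≈ 3.918394
(33 - 48.25)^2 / 48.25 = 232.5625 / 48.25 = 3721/772 ≈ 4.819948
(77 - 48.25)^2 / 48.25 = 826.5625 / 48.25 = 13225/772 ≈ 17.130829
(21 - 48.25)^2 / 48.25 = 742.5625 / 48.25 = 11881/772 ≈ 15.389896
chi2 = 7963/193 ≈ 41.259067

41.2591


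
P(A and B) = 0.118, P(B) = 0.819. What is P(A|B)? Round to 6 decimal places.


P(A|B) = P(A and B) / P(B) = 0.118 / 0.819 = 118/819 ≈ 0.14407814

0.144078


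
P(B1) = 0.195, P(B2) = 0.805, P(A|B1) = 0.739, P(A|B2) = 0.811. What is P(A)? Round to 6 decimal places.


P(A) = P(A|B1)*P(B1) + P(A|B2)*P(B2)
P(A|B1)*P(B1) = 0.739 * 0.195 = 0.144105
P(A|B2)*P(B2) = 0.811 * 0.805 = 0.652855
P(A) = 0.144105 + 0.652855 = 0.79696

0.796960


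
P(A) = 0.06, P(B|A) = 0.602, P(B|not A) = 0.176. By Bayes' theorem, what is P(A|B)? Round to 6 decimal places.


P(A|B) = P(B|A)*P(A) / P(B), P(B) = P(B|A)*P(A) + P(B|not A)*P(not A)
P(B|A)*P(A) = 0.602 * 0.06 = 0.03612
P(B|not A)*P(not A) = 0.176 * 0.94 = 0.16544
P(B) = 0.03612 + 0.16544 = 0.20156
P(A|B) = 0.03612 / 0.20156 = 903/5039 ≈ 0.17920222

0.179202


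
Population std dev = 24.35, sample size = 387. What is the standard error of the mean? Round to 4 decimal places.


SE = sigma / sqrt(n)
sqrt(387) ≈ 19.672316
SE = 24.35 / 19.672316 ≈ 1.237780

1.2378


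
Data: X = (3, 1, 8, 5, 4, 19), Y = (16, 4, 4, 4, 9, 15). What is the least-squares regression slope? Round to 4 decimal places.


b = sum((xi-xbar)(yi-ybar)) / sum((xi-xbar)^2)
n = 6, xbar = 40/6 = 20/3 ≈ 6.666667, ybar = 52/6 = 26/3 ≈ 8.666667
Sxy = sum((xi-xbar)(yi-ybar)) = 235/3 ≈ 78.333333
Sxx = sum((xi-xbar)^2) = 628/3 ≈ 209.333333
b = Sxy / Sxx = 235/628 ≈ 0.374204

0.3742


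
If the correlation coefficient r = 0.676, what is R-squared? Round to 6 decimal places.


R^2 = r^2 = (0.676)^2 = 0.456976

0.456976


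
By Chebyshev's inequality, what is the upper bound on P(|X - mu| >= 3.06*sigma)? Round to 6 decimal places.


P <= 1/k^2
k^2 = 3.06^2 = 9.3636
1/k^2 = 1 / 9.3636 ≈ 0.10679653

0.106797


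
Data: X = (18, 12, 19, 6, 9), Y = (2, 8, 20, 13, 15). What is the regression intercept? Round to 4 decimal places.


a = ybar - b*xbar, where b = sum((xi-xbar)(yi-ybar)) / sum((xi-xbar)^2)
n = 5, xbar = 64/5 = 12.8, ybar = 58/5 = 11.6
Sxy = sum((xi-xbar)(yi-ybar)) = -17.4
Sxx = sum((xi-xbar)^2) = 126.8
b = Sxy / Sxx = -87/634 ≈ -0.137224
a = 11.6 - (-0.137224) * 12.8 = 4234/317 ≈ 13.356467

13.3565


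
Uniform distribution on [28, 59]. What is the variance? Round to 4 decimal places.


Var = (b-a)^2 / 12
(b-a)^2 = (59 - 28)^2 = 961
Var = 961/12 ≈ 80.083333

80.0833


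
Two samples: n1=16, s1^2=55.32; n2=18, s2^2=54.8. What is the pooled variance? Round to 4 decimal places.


sp^2 = ((n1-1)*s1^2 + (n2-1)*s2^2)/(n1+n2-2)
(n1-1)*s1^2 = 15 * 55.32 = 829.8
(n2-1)*s2^2 = 17 * 54.8 = 931.6
numerator = 829.8 + 931.6 = 1761.4
n1+n2-2 = 32
sp^2 = 1761.4 / 32 = 55.04375

55.0438


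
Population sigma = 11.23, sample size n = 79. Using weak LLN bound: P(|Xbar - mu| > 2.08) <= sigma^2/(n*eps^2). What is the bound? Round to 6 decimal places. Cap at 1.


bound = min(1, sigma^2/(n*eps^2))
sigma^2 = 11.23^2 = 126.1129
n*eps^2 = 79 * 2.08^2 = 79 * 4.3264 = 341.7856
sigma^2/(n*eps^2) = 126.1129 / 341.7856 ≈ 0.36898248

0.368982


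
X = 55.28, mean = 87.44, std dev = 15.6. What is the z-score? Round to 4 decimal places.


z = (X - mu) / sigma
X - mu = 55.28 - 87.44 = -32.16
z = -32.16 / 15.6 = -134/65 ≈ -2.061538

-2.0615


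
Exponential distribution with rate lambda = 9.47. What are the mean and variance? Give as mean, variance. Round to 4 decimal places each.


mean = 1/lam, var = 1/lam^2
mean = 1 / 9.47 = 100/947 ≈ 0.105597
lam^2 = 9.47^2 = 89.6809
var = 1 / 89.6809 ≈ 0.011151

0.1056, 0.0112


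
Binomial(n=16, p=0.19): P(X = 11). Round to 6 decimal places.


P = C(n,k) * p^k * (1-p)^(n-k)
C(16,11) = 4368
p^k = 0.19^11 ≈ 0.00000001164903
(1-p)^(n-k) = 0.81^5 ≈ 0.3486784
P = 4368 * 0.00000001164903 * 0.3486784 ≈ 0.000018

0.000018


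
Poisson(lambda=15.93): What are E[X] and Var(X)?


E[X] = Var(X) = lambda = 15.93

15.93, 15.93


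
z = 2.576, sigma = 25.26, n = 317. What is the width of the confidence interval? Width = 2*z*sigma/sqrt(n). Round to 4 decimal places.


width = 2*z*sigma/sqrt(n)
2*z*sigma = 2 * 2.576 * 25.26 = 130.13952
sqrt(317) ≈ 17.804494
width = 130.13952 / 17.804494 ≈ 7.309364

7.3094


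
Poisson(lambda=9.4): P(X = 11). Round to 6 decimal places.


P = e^(-lam) * lam^k / k!
e^(-9.4) ≈ 0.00008272407
lam^k = 9.4^11 ≈ 50629820724.920572
k! = 11! = 39916800
P = 0.00008272407 * 50629820724.920572 / 39916800 ≈ 0.104926

0.104926


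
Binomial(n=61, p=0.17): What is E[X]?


E[X] = n*p = 61 * 0.17 = 10.37

10.37


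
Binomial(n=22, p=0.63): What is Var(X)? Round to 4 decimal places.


Var = n*p*(1-p) = 22 * 0.63 * 0.37 = 5.1282

5.1282


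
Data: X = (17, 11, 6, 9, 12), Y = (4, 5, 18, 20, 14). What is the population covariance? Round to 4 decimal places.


Cov = (1/n)*sum((xi-xbar)(yi-ybar))
n = 5, xbar = 55/5 = 11, ybar = 61/5 = 12.2
sum((xi-xbar)(yi-ybar)) = -92
Cov = -92 / 5 = -18.4

-18.4000


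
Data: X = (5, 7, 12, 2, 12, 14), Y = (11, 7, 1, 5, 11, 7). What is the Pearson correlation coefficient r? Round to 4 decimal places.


r = sum((xi-xbar)(yi-ybar)) / sqrt(sum((xi-xbar)^2) * sum((yi-ybar)^2))
n = 6, xbar = 52/6 = 26/3 ≈ 8.666667, ybar = 42/6 = 7
Sxy = sum((xi-xbar)(yi-ybar)) = -8
Sxx = sum((xi-xbar)^2) = 334/3 ≈ 111.333333
Syy = sum((yi-ybar)^2) = 72
sqrt(Sxx*Syy) ≈ 89.532117
r = Sxy / sqrt(Sxx*Syy) = -8 / 89.532117 ≈ -0.089353

-0.0894


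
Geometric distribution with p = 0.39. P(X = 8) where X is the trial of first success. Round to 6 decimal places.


P = (1-p)^(k-1) * p
(1-p)^(k-1) = 0.61^7 ≈ 0.03142743
P = 0.03142743 * 0.39 ≈ 0.01225670

0.012257


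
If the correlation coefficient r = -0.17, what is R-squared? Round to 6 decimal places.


R^2 = r^2 = (-0.17)^2 = 0.0289

0.028900


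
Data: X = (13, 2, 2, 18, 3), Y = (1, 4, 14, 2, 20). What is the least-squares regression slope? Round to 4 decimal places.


b = sum((xi-xbar)(yi-ybar)) / sum((xi-xbar)^2)
n = 5, xbar = 38/5 = 7.6, ybar = 41/5 = 8.2
Sxy = sum((xi-xbar)(yi-ybar)) = -166.6
Sxx = sum((xi-xbar)^2) = 221.2
b = Sxy / Sxx = -119/158 ≈ -0.753165

-0.7532


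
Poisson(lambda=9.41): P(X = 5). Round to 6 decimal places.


P = e^(-lam) * lam^k / k!
e^(-9.41) ≈ 0.00008190095
lam^k = 9.41^5 ≈ 73781.608188
k! = 5! = 120
P = 0.00008190095 * 73781.608188 / 120 ≈ 0.050357

0.050357


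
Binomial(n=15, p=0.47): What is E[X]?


E[X] = n*p = 15 * 0.47 = 7.05

7.05


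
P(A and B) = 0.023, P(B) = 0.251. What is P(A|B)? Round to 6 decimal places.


P(A|B) = P(A and B) / P(B) = 0.023 / 0.251 = 23/251 ≈ 0.09163347

0.091633


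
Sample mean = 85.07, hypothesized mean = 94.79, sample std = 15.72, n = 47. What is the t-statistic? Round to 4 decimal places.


t = (xbar - mu0) / (s/sqrt(n))
xbar - mu0 = 85.07 - 94.79 = -9.72
sqrt(47) ≈ 6.85565460
s/sqrt(n) = 15.72 / 6.85565460 ≈ 2.29299767
t = -9.72 / 2.29299767 ≈ -4.238993

-4.2390


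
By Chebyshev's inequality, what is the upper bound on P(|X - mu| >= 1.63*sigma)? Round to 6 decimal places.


P <= 1/k^2
k^2 = 1.63^2 = 2.6569
1/k^2 = 1 / 2.6569 ≈ 0.37637849

0.376378


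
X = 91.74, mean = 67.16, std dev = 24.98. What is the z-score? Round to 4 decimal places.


z = (X - mu) / sigma
X - mu = 91.74 - 67.16 = 24.58
z = 24.58 / 24.98 = 1229/1249 ≈ 0.983987

0.9840


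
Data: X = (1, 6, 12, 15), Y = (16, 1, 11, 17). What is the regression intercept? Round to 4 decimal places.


a = ybar - b*xbar, where b = sum((xi-xbar)(yi-ybar)) / sum((xi-xbar)^2)
n = 4, xbar = 34/4 = 8.5, ybar = 45/4 = 11.25
Sxy = sum((xi-xbar)(yi-ybar)) = 26.5
Sxx = sum((xi-xbar)^2) = 117
b = Sxy / Sxx = 53/234 ≈ 0.226496
a = 11.25 - 0.226496 * 8.5 = 1091/117 ≈ 9.324786

9.3248


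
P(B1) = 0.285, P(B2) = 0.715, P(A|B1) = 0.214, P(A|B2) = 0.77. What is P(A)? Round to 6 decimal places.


P(A) = P(A|B1)*P(B1) + P(A|B2)*P(B2)
P(A|B1)*P(B1) = 0.214 * 0.285 = 0.06099
P(A|B2)*P(B2) = 0.77 * 0.715 = 0.55055
P(A) = 0.06099 + 0.55055 = 0.61154

0.611540


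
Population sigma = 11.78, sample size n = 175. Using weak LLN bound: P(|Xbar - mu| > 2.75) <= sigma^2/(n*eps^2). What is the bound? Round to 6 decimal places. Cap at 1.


bound = min(1, sigma^2/(n*eps^2))
sigma^2 = 11.78^2 = 138.7684
n*eps^2 = 175 * 2.75^2 = 175 * 7.5625 = 1323.4375
sigma^2/(n*eps^2) = 138.7684 / 1323.4375 ≈ 0.10485452

0.104855


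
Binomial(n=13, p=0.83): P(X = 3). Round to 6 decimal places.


P = C(n,k) * p^k * (1-p)^(n-k)
C(13,3) = 286
p^k = 0.83^3 = 0.571787
(1-p)^(n-k) = 0.17^10 ≈ 0.00000002015994
P = 286 * 0.571787 * 0.00000002015994 ≈ 0.000003

0.000003


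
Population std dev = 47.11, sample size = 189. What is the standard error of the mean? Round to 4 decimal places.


SE = sigma / sqrt(n)
sqrt(189) ≈ 13.747727
SE = 47.11 / 13.747727 ≈ 3.426748

3.4267


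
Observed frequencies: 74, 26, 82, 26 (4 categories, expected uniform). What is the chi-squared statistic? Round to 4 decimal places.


chi2 = sum((O-E)^2/E), E = total/4
total = 208, E = 208/4 = 52
(74 - 52)^2 / 52 = 484 / 52 = 121/13 ≈ 9.307692
(26 - 52)^2 / 52 = 676 / 52 = 13
(82 - 52)^2 / 52 = 900 / 52 = 225/13 ≈ 17.307692
(26 - 52)^2 / 52 = 676 / 52 = 13
chi2 = 684/13 ≈ 52.615385

52.6154


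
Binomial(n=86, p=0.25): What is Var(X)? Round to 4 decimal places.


Var = n*p*(1-p) = 86 * 0.25 * 0.75 = 16.125

16.1250


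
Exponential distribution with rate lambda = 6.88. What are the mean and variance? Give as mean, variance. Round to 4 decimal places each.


mean = 1/lam, var = 1/lam^2
mean = 1 / 6.88 = 25/172 ≈ 0.145349
lam^2 = 6.88^2 = 47.3344
var = 1 / 47.3344 ≈ 0.021126

0.1453, 0.0211


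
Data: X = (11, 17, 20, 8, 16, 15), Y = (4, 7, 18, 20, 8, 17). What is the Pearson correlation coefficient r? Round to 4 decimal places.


r = sum((xi-xbar)(yi-ybar)) / sqrt(sum((xi-xbar)^2) * sum((yi-ybar)^2))
n = 6, xbar = 87/6 = 14.5, ybar = 74/6 = 37/3 ≈ 12.333333
Sxy = sum((xi-xbar)(yi-ybar)) = -7
Sxx = sum((xi-xbar)^2) = 93.5
Syy = sum((yi-ybar)^2) = 688/3 ≈ 229.333333
sqrt(Sxx*Syy) ≈ 146.433147
r = Sxy / sqrt(Sxx*Syy) = -7 / 146.433147 ≈ -0.047803

-0.0478


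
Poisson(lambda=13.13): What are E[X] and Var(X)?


E[X] = Var(X) = lambda = 13.13

13.13, 13.13


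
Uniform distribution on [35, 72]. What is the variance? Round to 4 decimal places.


Var = (b-a)^2 / 12
(b-a)^2 = (72 - 35)^2 = 1369
Var = 1369/12 ≈ 114.083333

114.0833


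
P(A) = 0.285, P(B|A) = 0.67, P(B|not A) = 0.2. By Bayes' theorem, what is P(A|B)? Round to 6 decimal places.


P(A|B) = P(B|A)*P(A) / P(B), P(B) = P(B|A)*P(A) + P(B|not A)*P(not A)
P(B|A)*P(A) = 0.67 * 0.285 = 0.19095
P(B|not A)*P(not A) = 0.2 * 0.715 = 0.143
P(B) = 0.19095 + 0.143 = 0.33395
P(A|B) = 0.19095 / 0.33395 = 3819/6679 ≈ 0.57179218

0.571792


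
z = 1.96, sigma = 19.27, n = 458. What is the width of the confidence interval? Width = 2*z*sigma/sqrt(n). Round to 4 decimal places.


width = 2*z*sigma/sqrt(n)
2*z*sigma = 2 * 1.96 * 19.27 = 75.5384
sqrt(458) ≈ 21.400935
width = 75.5384 / 21.400935 ≈ 3.529678

3.5297


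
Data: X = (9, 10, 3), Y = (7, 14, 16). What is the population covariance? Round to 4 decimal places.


Cov = (1/n)*sum((xi-xbar)(yi-ybar))
n = 3, xbar = 22/3 ≈ 7.333333, ybar = 37/3 ≈ 12.333333
sum((xi-xbar)(yi-ybar)) = -61/3 ≈ -20.333333
Cov = -20.333333 / 3 = -61/9 ≈ -6.777778

-6.7778


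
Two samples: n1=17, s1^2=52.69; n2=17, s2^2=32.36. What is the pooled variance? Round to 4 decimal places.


sp^2 = ((n1-1)*s1^2 + (n2-1)*s2^2)/(n1+n2-2)
(n1-1)*s1^2 = 16 * 52.69 = 843.04
(n2-1)*s2^2 = 16 * 32.36 = 517.76
numerator = 843.04 + 517.76 = 1360.8
n1+n2-2 = 32
sp^2 = 1360.8 / 32 = 42.525

42.5250


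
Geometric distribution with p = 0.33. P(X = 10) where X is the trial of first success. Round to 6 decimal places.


P = (1-p)^(k-1) * p
(1-p)^(k-1) = 0.67^9 ≈ 0.02720653
P = 0.02720653 * 0.33 ≈ 0.008978156

0.008978


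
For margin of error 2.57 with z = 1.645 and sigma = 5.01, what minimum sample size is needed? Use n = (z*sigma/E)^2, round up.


z*sigma/E = 1.645 * 5.01 / 2.57 ≈ 3.206790
(z*sigma/E)^2 ≈ 10.283501
round up: n = 11

11


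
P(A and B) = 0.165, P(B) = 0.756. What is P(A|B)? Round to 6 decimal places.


P(A|B) = P(A and B) / P(B) = 0.165 / 0.756 = 55/252 ≈ 0.21825397

0.218254


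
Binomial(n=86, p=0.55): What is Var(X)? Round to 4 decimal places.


Var = n*p*(1-p) = 86 * 0.55 * 0.45 = 21.285

21.2850


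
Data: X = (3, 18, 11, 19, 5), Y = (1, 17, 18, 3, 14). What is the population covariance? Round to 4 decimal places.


Cov = (1/n)*sum((xi-xbar)(yi-ybar))
n = 5, xbar = 56/5 = 11.2, ybar = 53/5 = 10.6
sum((xi-xbar)(yi-ybar)) = 40.4
Cov = 40.4 / 5 = 8.08

8.0800


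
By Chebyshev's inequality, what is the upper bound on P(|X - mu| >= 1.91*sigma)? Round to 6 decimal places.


P <= 1/k^2
k^2 = 1.91^2 = 3.6481
1/k^2 = 1 / 3.6481 ≈ 0.27411529

0.274115


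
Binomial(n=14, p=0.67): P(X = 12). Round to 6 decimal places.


P = C(n,k) * p^k * (1-p)^(n-k)
C(14,12) = 91
p^k = 0.67^12 ≈ 0.008182719
(1-p)^(n-k) = 0.33^2 = 0.1089
P = 91 * 0.008182719 * 0.1089 ≈ 0.081090

0.081090


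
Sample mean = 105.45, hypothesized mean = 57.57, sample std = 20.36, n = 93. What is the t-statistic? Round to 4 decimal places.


t = (xbar - mu0) / (s/sqrt(n))
xbar - mu0 = 105.45 - 57.57 = 47.88
sqrt(93) ≈ 9.64365076
s/sqrt(n) = 20.36 / 9.64365076 ≈ 2.11123365
t = 47.88 / 2.11123365 ≈ 22.678684

22.6787


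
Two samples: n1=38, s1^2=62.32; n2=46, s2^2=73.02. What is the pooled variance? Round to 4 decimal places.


sp^2 = ((n1-1)*s1^2 + (n2-1)*s2^2)/(n1+n2-2)
(n1-1)*s1^2 = 37 * 62.32 = 2305.84
(n2-1)*s2^2 = 45 * 73.02 = 3285.9
numerator = 2305.84 + 3285.9 = 5591.74
n1+n2-2 = 82
sp^2 = 5591.74 / 82 = 279587/4100 ≈ 68.191951

68.1920


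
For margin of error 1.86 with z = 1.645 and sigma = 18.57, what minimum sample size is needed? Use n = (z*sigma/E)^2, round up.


z*sigma/E = 1.645 * 18.57 / 1.86 ≈ 16.423468
(z*sigma/E)^2 ≈ 269.730293
round up: n = 270

270


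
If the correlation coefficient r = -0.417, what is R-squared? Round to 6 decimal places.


R^2 = r^2 = (-0.417)^2 = 0.173889

0.173889


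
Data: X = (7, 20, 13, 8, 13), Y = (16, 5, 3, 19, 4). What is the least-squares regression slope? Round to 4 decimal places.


b = sum((xi-xbar)(yi-ybar)) / sum((xi-xbar)^2)
n = 5, xbar = 61/5 = 12.2, ybar = 47/5 = 9.4
Sxy = sum((xi-xbar)(yi-ybar)) = -118.4
Sxx = sum((xi-xbar)^2) = 106.8
b = Sxy / Sxx = -296/267 ≈ -1.108614

-1.1086


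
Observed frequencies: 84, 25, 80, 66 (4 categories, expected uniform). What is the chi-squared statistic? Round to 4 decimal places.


chi2 = sum((O-E)^2/E), E = total/4
total = 255, E = 255/4 = 63.75
(84 - 63.75)^2 / 63.75 = 410.0625 / 63.75 = 2187/340 ≈ 6.432353
(25 - 63.75)^2 / 63.75 = 1501.5625 / 63.75 = 4805/204 ≈ 23.553922
(80 - 63.75)^2 / 63.75 = 264.0625 / 63.75 = 845/204 ≈ 4.142157
(66 - 63.75)^2 / 63.75 = 5.0625 / 63.75 = 27/340 ≈ 0.079412
chi2 = 8723/255 ≈ 34.207843

34.2078


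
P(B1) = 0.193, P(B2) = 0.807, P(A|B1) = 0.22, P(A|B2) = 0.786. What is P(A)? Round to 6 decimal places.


P(A) = P(A|B1)*P(B1) + P(A|B2)*P(B2)
P(A|B1)*P(B1) = 0.22 * 0.193 = 0.04246
P(A|B2)*P(B2) = 0.786 * 0.807 = 0.634302
P(A) = 0.04246 + 0.634302 = 0.676762

0.676762


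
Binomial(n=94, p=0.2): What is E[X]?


E[X] = n*p = 94 * 0.2 = 18.8

18.8


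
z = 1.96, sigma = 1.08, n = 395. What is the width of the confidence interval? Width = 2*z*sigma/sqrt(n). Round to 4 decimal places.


width = 2*z*sigma/sqrt(n)
2*z*sigma = 2 * 1.96 * 1.08 = 4.2336
sqrt(395) ≈ 19.874607
width = 4.2336 / 19.874607 ≈ 0.213016

0.2130


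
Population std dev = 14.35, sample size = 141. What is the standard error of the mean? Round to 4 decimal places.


SE = sigma / sqrt(n)
sqrt(141) ≈ 11.874342
SE = 14.35 / 11.874342 ≈ 1.208488

1.2085


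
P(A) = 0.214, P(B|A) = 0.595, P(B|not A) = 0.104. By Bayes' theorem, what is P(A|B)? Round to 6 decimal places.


P(A|B) = P(B|A)*P(A) / P(B), P(B) = P(B|A)*P(A) + P(B|not A)*P(not A)
P(B|A)*P(A) = 0.595 * 0.214 = 0.12733
P(B|not A)*P(not A) = 0.104 * 0.786 = 0.081744
P(B) = 0.12733 + 0.081744 = 0.209074
P(A|B) = 0.12733 / 0.209074 ≈ 0.60901882

0.609019


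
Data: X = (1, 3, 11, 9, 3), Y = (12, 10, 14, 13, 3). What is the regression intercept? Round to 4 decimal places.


a = ybar - b*xbar, where b = sum((xi-xbar)(yi-ybar)) / sum((xi-xbar)^2)
n = 5, xbar = 27/5 = 5.4, ybar = 52/5 = 10.4
Sxy = sum((xi-xbar)(yi-ybar)) = 41.2
Sxx = sum((xi-xbar)^2) = 75.2
b = Sxy / Sxx = 103/188 ≈ 0.547872
a = 10.4 - 0.547872 * 5.4 = 1399/188 ≈ 7.441489

7.4415


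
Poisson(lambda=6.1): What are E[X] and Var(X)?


E[X] = Var(X) = lambda = 6.1

6.1, 6.1


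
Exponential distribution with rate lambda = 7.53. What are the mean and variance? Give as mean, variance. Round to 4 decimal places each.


mean = 1/lam, var = 1/lam^2
mean = 1 / 7.53 = 100/753 ≈ 0.132802
lam^2 = 7.53^2 = 56.7009
var = 1 / 56.7009 ≈ 0.017636

0.1328, 0.0176


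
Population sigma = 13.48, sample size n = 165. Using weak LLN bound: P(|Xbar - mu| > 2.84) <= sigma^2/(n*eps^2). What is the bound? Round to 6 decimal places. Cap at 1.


bound = min(1, sigma^2/(n*eps^2))
sigma^2 = 13.48^2 = 181.7104
n*eps^2 = 165 * 2.84^2 = 165 * 8.0656 = 1330.824
sigma^2/(n*eps^2) = 181.7104 / 1330.824 ≈ 0.13653977

0.136540


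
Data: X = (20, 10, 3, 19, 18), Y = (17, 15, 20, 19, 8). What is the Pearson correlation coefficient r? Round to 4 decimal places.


r = sum((xi-xbar)(yi-ybar)) / sqrt(sum((xi-xbar)^2) * sum((yi-ybar)^2))
n = 5, xbar = 70/5 = 14, ybar = 79/5 = 15.8
Sxy = sum((xi-xbar)(yi-ybar)) = -51
Sxx = sum((xi-xbar)^2) = 214
Syy = sum((yi-ybar)^2) = 90.8
sqrt(Sxx*Syy) ≈ 139.395839
r = Sxy / sqrt(Sxx*Syy) = -51 / 139.395839 ≈ -0.365865

-0.3659


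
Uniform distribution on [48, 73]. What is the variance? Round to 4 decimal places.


Var = (b-a)^2 / 12
(b-a)^2 = (73 - 48)^2 = 625
Var = 625/12 ≈ 52.083333

52.0833


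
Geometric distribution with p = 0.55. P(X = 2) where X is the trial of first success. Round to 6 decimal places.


P = (1-p)^(k-1) * p
(1-p)^(k-1) = 0.45^1 = 0.45
P = 0.45 * 0.55 = 0.2475

0.247500


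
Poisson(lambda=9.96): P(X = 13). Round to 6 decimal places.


P = e^(-lam) * lam^k / k!
e^(-9.96) ≈ 0.00004725274
lam^k = 9.96^13 ≈ 9492298777291.127052
k! = 13! = 6227020800
P = 0.00004725274 * 9492298777291.127052 / 6227020800 ≈ 0.072031

0.072031


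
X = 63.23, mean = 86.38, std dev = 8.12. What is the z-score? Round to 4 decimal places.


z = (X - mu) / sigma
X - mu = 63.23 - 86.38 = -23.15
z = -23.15 / 8.12 = -2315/812 ≈ -2.850985

-2.8510


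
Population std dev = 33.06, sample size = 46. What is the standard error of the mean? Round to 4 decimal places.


SE = sigma / sqrt(n)
sqrt(46) ≈ 6.782330
SE = 33.06 / 6.782330 ≈ 4.874431

4.8744


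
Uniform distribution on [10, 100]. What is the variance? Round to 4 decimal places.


Var = (b-a)^2 / 12
(b-a)^2 = (100 - 10)^2 = 8100
Var = 8100/12 = 675

675.0000


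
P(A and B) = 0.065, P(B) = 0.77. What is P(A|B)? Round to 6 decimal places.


P(A|B) = P(A and B) / P(B) = 0.065 / 0.77 = 13/154 ≈ 0.08441558

0.084416


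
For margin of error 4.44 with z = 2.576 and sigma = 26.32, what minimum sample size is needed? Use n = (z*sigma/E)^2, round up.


z*sigma/E = 2.576 * 26.32 / 4.44 ≈ 15.270342
(z*sigma/E)^2 ≈ 233.183355
round up: n = 234

234


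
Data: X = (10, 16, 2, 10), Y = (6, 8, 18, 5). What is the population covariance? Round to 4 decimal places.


Cov = (1/n)*sum((xi-xbar)(yi-ybar))
n = 4, xbar = 38/4 = 9.5, ybar = 37/4 = 9.25
sum((xi-xbar)(yi-ybar)) = -77.5
Cov = -77.5 / 4 = -19.375

-19.3750


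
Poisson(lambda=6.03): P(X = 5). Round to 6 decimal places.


P = e^(-lam) * lam^k / k!
e^(-6.03) ≈ 0.002405494
lam^k = 6.03^5 ≈ 7972.353744
k! = 5! = 120
P = 0.002405494 * 7972.353744 / 120 ≈ 0.159812

0.159812


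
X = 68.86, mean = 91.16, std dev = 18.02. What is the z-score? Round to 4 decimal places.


z = (X - mu) / sigma
X - mu = 68.86 - 91.16 = -22.3
z = -22.3 / 18.02 = -1115/901 ≈ -1.237514

-1.2375


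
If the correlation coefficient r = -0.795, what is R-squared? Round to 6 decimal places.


R^2 = r^2 = (-0.795)^2 = 0.632025

0.632025


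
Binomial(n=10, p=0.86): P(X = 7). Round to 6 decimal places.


P = C(n,k) * p^k * (1-p)^(n-k)
C(10,7) = 120
p^k = 0.86^7 ≈ 0.3479278
(1-p)^(n-k) = 0.14^3 = 0.002744
P = 120 * 0.3479278 * 0.002744 ≈ 0.114566

0.114566


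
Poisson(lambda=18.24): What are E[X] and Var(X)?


E[X] = Var(X) = lambda = 18.24

18.24, 18.24


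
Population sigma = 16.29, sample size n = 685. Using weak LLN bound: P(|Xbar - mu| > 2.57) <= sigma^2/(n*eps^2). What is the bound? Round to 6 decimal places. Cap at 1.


bound = min(1, sigma^2/(n*eps^2))
sigma^2 = 16.29^2 = 265.3641
n*eps^2 = 685 * 2.57^2 = 685 * 6.6049 = 4524.3565
sigma^2/(n*eps^2) = 265.3641 / 4524.3565 ≈ 0.05865234

0.058652


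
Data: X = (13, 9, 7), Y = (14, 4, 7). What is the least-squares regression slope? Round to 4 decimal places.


b = sum((xi-xbar)(yi-ybar)) / sum((xi-xbar)^2)
n = 3, xbar = 29/3 ≈ 9.666667, ybar = 25/3 ≈ 8.333333
Sxy = sum((xi-xbar)(yi-ybar)) = 76/3 ≈ 25.333333
Sxx = sum((xi-xbar)^2) = 56/3 ≈ 18.666667
b = Sxy / Sxx = 19/14 ≈ 1.357143

1.3571


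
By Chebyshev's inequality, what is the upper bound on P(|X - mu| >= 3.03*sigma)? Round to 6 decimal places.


P <= 1/k^2
k^2 = 3.03^2 = 9.1809
1/k^2 = 1 / 9.1809 ≈ 0.10892178

0.108922


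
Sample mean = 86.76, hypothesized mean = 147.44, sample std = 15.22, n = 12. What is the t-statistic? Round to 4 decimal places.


t = (xbar - mu0) / (s/sqrt(n))
xbar - mu0 = 86.76 - 147.44 = -60.68
sqrt(12) ≈ 3.46410162
s/sqrt(n) = 15.22 / 3.46410162 ≈ 4.39363555
t = -60.68 / 4.39363555 ≈ -13.810886

-13.8109


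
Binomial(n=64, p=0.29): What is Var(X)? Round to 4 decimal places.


Var = n*p*(1-p) = 64 * 0.29 * 0.71 = 13.1776

13.1776


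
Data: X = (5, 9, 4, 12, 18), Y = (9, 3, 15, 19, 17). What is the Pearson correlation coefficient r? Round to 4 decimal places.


r = sum((xi-xbar)(yi-ybar)) / sqrt(sum((xi-xbar)^2) * sum((yi-ybar)^2))
n = 5, xbar = 48/5 = 9.6, ybar = 63/5 = 12.6
Sxy = sum((xi-xbar)(yi-ybar)) = 61.2
Sxx = sum((xi-xbar)^2) = 129.2
Syy = sum((yi-ybar)^2) = 171.2
sqrt(Sxx*Syy) ≈ 148.724712
r = Sxy / sqrt(Sxx*Syy) = 61.2 / 148.724712 ≈ 0.411499

0.4115


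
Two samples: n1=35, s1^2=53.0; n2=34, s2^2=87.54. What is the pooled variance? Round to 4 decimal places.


sp^2 = ((n1-1)*s1^2 + (n2-1)*s2^2)/(n1+n2-2)
(n1-1)*s1^2 = 34 * 53.0 = 1802
(n2-1)*s2^2 = 33 * 87.54 = 2888.82
numerator = 1802 + 2888.82 = 4690.82
n1+n2-2 = 67
sp^2 = 4690.82 / 67 = 234541/3350 ≈ 70.012239

70.0122


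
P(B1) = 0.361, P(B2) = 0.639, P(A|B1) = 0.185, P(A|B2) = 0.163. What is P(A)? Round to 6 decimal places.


P(A) = P(A|B1)*P(B1) + P(A|B2)*P(B2)
P(A|B1)*P(B1) = 0.185 * 0.361 = 0.066785
P(A|B2)*P(B2) = 0.163 * 0.639 = 0.104157
P(A) = 0.066785 + 0.104157 = 0.170942

0.170942


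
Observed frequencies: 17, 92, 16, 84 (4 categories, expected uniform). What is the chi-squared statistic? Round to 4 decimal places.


chi2 = sum((O-E)^2/E), E = total/4
total = 209, E = 209/4 = 52.25
(17 - 52.25)^2 / 52.25 = 1242.5625 / 52.25 = 19881/836 ≈ 23.781100
(92 - 52.25)^2 / 52.25 = 1580.0625 / 52.25 = 25281/836 ≈ 30.240431
(16 - 52.25)^2 / 52.25 = 1314.0625 / 52.25 = 21025/836 ≈ 25.149522
(84 - 52.25)^2 / 52.25 = 1008.0625 / 52.25 = 16129/836 ≈ 19.293062
chi2 = 20579/209 ≈ 98.464115

98.4641


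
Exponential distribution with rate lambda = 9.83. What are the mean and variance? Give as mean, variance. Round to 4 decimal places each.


mean = 1/lam, var = 1/lam^2
mean = 1 / 9.83 = 100/983 ≈ 0.101729
lam^2 = 9.83^2 = 96.6289
var = 1 / 96.6289 ≈ 0.010349

0.1017, 0.0103


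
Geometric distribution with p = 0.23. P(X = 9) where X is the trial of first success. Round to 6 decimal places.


P = (1-p)^(k-1) * p
(1-p)^(k-1) = 0.77^8 ≈ 0.1235736
P = 0.1235736 * 0.23 ≈ 0.02842193

0.028422


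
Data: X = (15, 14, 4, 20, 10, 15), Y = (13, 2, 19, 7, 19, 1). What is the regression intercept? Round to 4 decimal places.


a = ybar - b*xbar, where b = sum((xi-xbar)(yi-ybar)) / sum((xi-xbar)^2)
n = 6, xbar = 78/6 = 13, ybar = 61/6 ≈ 10.166667
Sxy = sum((xi-xbar)(yi-ybar)) = -149
Sxx = sum((xi-xbar)^2) = 148
b = Sxy / Sxx = -149/148 ≈ -1.006757
a = 10.166667 - (-1.006757) * 13 = 10325/444 ≈ 23.254505

23.2545


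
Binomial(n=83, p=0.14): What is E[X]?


E[X] = n*p = 83 * 0.14 = 11.62

11.62


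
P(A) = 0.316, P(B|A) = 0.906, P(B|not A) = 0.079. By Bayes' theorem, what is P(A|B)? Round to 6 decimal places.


P(A|B) = P(B|A)*P(A) / P(B), P(B) = P(B|A)*P(A) + P(B|not A)*P(not A)
P(B|A)*P(A) = 0.906 * 0.316 = 0.286296
P(B|not A)*P(not A) = 0.079 * 0.684 = 0.054036
P(B) = 0.286296 + 0.054036 = 0.340332
P(A|B) = 0.286296 / 0.340332 = 302/359 ≈ 0.84122563

0.841226


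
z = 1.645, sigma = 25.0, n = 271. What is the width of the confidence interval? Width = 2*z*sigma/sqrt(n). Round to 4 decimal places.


width = 2*z*sigma/sqrt(n)
2*z*sigma = 2 * 1.645 * 25.0 = 82.25
sqrt(271) ≈ 16.462078
width = 82.25 / 16.462078 ≈ 4.996332

4.9963


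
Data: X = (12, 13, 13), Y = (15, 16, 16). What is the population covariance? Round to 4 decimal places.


Cov = (1/n)*sum((xi-xbar)(yi-ybar))
n = 3, xbar = 38/3 ≈ 12.666667, ybar = 47/3 ≈ 15.666667
sum((xi-xbar)(yi-ybar)) = 2/3 ≈ 0.666667
Cov = 0.666667 / 3 = 2/9 ≈ 0.222222

0.2222


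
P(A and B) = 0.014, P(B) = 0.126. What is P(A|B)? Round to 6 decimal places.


P(A|B) = P(A and B) / P(B) = 0.014 / 0.126 = 1/9 ≈ 0.11111111

0.111111


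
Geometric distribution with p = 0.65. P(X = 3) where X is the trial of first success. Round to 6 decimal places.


P = (1-p)^(k-1) * p
(1-p)^(k-1) = 0.35^2 = 0.1225
P = 0.1225 * 0.65 = 0.079625

0.079625


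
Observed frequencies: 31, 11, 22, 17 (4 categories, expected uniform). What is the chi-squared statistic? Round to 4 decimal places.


chi2 = sum((O-E)^2/E), E = total/4
total = 81, E = 81/4 = 20.25
(31 - 20.25)^2 / 20.25 = 115.5625 / 20.25 = 1849/324 ≈ 5.706790
(11 - 20.25)^2 / 20.25 = 85.5625 / 20.25 = 1369/324 ≈ 4.225309
(22 - 20.25)^2 / 20.25 = 3.0625 / 20.25 = 49/324 ≈ 0.151235
(17 - 20.25)^2 / 20.25 = 10.5625 / 20.25 = 169/324 ≈ 0.521605
chi2 = 859/81 ≈ 10.604938

10.6049


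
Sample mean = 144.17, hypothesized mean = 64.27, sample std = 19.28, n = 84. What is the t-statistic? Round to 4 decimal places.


t = (xbar - mu0) / (s/sqrt(n))
xbar - mu0 = 144.17 - 64.27 = 79.9
sqrt(84) ≈ 9.16515139
s/sqrt(n) = 19.28 / 9.16515139 ≈ 2.10362046
t = 79.9 / 2.10362046 ≈ 37.982137

37.9821


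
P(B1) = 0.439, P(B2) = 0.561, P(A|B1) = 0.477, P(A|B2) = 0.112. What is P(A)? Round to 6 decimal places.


P(A) = P(A|B1)*P(B1) + P(A|B2)*P(B2)
P(A|B1)*P(B1) = 0.477 * 0.439 = 0.209403
P(A|B2)*P(B2) = 0.112 * 0.561 = 0.062832
P(A) = 0.209403 + 0.062832 = 0.272235

0.272235


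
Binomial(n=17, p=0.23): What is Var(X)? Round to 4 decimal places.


Var = n*p*(1-p) = 17 * 0.23 * 0.77 = 3.0107

3.0107


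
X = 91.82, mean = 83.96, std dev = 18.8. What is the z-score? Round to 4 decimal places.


z = (X - mu) / sigma
X - mu = 91.82 - 83.96 = 7.86
z = 7.86 / 18.8 = 393/940 ≈ 0.418085

0.4181


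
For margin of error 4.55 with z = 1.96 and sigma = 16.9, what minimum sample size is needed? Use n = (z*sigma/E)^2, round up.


z*sigma/E = 1.96 * 16.9 / 4.55 = 7.28
(z*sigma/E)^2 = 52.9984
round up: n = 53

53


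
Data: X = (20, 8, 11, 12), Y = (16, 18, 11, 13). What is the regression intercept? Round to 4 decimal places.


a = ybar - b*xbar, where b = sum((xi-xbar)(yi-ybar)) / sum((xi-xbar)^2)
n = 4, xbar = 51/4 = 12.75, ybar = 58/4 = 14.5
Sxy = sum((xi-xbar)(yi-ybar)) = 1.5
Sxx = sum((xi-xbar)^2) = 78.75
b = Sxy / Sxx = 2/105 ≈ 0.019048
a = 14.5 - 0.019048 * 12.75 = 499/35 ≈ 14.257143

14.2571


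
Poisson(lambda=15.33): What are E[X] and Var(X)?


E[X] = Var(X) = lambda = 15.33

15.33, 15.33


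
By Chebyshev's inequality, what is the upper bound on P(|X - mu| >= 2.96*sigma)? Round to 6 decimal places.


P <= 1/k^2
k^2 = 2.96^2 = 8.7616
1/k^2 = 1 / 8.7616 = 625/5476 ≈ 0.11413440

0.114134


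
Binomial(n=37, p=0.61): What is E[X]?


E[X] = n*p = 37 * 0.61 = 22.57

22.57


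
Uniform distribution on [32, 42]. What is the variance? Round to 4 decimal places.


Var = (b-a)^2 / 12
(b-a)^2 = (42 - 32)^2 = 100
Var = 100/12 ≈ 8.333333

8.3333


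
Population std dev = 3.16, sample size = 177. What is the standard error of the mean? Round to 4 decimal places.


SE = sigma / sqrt(n)
sqrt(177) ≈ 13.304135
SE = 3.16 / 13.304135 ≈ 0.237520

0.2375


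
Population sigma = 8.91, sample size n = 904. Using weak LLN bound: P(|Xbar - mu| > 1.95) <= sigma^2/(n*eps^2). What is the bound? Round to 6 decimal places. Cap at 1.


bound = min(1, sigma^2/(n*eps^2))
sigma^2 = 8.91^2 = 79.3881
n*eps^2 = 904 * 1.95^2 = 904 * 3.8025 = 3437.46
sigma^2/(n*eps^2) = 79.3881 / 3437.46 ≈ 0.02309499

0.023095


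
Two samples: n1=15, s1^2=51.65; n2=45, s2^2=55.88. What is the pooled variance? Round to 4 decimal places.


sp^2 = ((n1-1)*s1^2 + (n2-1)*s2^2)/(n1+n2-2)
(n1-1)*s1^2 = 14 * 51.65 = 723.1
(n2-1)*s2^2 = 44 * 55.88 = 2458.72
numerator = 723.1 + 2458.72 = 3181.82
n1+n2-2 = 58
sp^2 = 3181.82 / 58 = 159091/2900 ≈ 54.858966

54.8590


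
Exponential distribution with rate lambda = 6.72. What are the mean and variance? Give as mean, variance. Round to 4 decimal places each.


mean = 1/lam, var = 1/lam^2
mean = 1 / 6.72 = 25/168 ≈ 0.148810
lam^2 = 6.72^2 = 45.1584
var = 1 / 45.1584 ≈ 0.022144

0.1488, 0.0221


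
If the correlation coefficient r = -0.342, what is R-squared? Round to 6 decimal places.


R^2 = r^2 = (-0.342)^2 = 0.116964

0.116964


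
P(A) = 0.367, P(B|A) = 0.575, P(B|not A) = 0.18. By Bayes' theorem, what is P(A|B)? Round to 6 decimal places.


P(A|B) = P(B|A)*P(A) / P(B), P(B) = P(B|A)*P(A) + P(B|not A)*P(not A)
P(B|A)*P(A) = 0.575 * 0.367 = 0.211025
P(B|not A)*P(not A) = 0.18 * 0.633 = 0.11394
P(B) = 0.211025 + 0.11394 = 0.324965
P(A|B) = 0.211025 / 0.324965 ≈ 0.64937763

0.649378


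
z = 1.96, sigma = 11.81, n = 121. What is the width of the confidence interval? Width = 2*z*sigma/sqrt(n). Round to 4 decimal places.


width = 2*z*sigma/sqrt(n)
2*z*sigma = 2 * 1.96 * 11.81 = 46.2952
sqrt(121) = 11
width = 46.2952 / 11 ≈ 4.208655

4.2087


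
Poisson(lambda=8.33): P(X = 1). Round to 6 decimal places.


P = e^(-lam) * lam^k / k!
e^(-8.33) ≈ 0.0002411720
lam^k = 8.33^1 = 8.33
k! = 1! = 1
P = 0.0002411720 * 8.33 / 1 ≈ 0.002009

0.002009


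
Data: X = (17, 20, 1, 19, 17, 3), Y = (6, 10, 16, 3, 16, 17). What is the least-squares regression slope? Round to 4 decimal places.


b = sum((xi-xbar)(yi-ybar)) / sum((xi-xbar)^2)
n = 6, xbar = 77/6 ≈ 12.833333, ybar = 68/6 = 34/3 ≈ 11.333333
Sxy = sum((xi-xbar)(yi-ybar)) = -524/3 ≈ -174.666667
Sxx = sum((xi-xbar)^2) = 2165/6 ≈ 360.833333
b = Sxy / Sxx = -1048/2165 ≈ -0.484065

-0.4841


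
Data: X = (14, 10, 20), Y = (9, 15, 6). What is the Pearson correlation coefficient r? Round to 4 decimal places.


r = sum((xi-xbar)(yi-ybar)) / sqrt(sum((xi-xbar)^2) * sum((yi-ybar)^2))
n = 3, xbar = 44/3 ≈ 14.666667, ybar = 30/3 = 10
Sxy = sum((xi-xbar)(yi-ybar)) = -44
Sxx = sum((xi-xbar)^2) = 152/3 ≈ 50.666667
Syy = sum((yi-ybar)^2) = 42
sqrt(Sxx*Syy) ≈ 46.130250
r = Sxy / sqrt(Sxx*Syy) = -44 / 46.130250 ≈ -0.953821

-0.9538


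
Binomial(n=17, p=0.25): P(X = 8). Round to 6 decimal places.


P = C(n,k) * p^k * (1-p)^(n-k)
C(17,8) = 24310
p^k = 0.25^8 ≈ 0.00001525879
(1-p)^(n-k) = 0.75^9 ≈ 0.07508469
P = 24310 * 0.00001525879 * 0.07508469 ≈ 0.027852

0.027852


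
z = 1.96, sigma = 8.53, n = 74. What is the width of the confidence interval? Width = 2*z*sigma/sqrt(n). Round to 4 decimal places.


width = 2*z*sigma/sqrt(n)
2*z*sigma = 2 * 1.96 * 8.53 = 33.4376
sqrt(74) ≈ 8.602325
width = 33.4376 / 8.602325 ≈ 3.887042

3.8870


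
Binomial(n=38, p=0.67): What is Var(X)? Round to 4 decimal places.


Var = n*p*(1-p) = 38 * 0.67 * 0.33 = 8.4018

8.4018


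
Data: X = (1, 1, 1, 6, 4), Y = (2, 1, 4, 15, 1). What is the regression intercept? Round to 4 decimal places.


a = ybar - b*xbar, where b = sum((xi-xbar)(yi-ybar)) / sum((xi-xbar)^2)
n = 5, xbar = 13/5 = 2.6, ybar = 23/5 = 4.6
Sxy = sum((xi-xbar)(yi-ybar)) = 41.2
Sxx = sum((xi-xbar)^2) = 21.2
b = Sxy / Sxx = 103/53 ≈ 1.943396
a = 4.6 - 1.943396 * 2.6 = -24/53 ≈ -0.452830

-0.4528


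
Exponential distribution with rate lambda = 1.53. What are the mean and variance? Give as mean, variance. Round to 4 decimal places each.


mean = 1/lam, var = 1/lam^2
mean = 1 / 1.53 = 100/153 ≈ 0.653595
lam^2 = 1.53^2 = 2.3409
var = 1 / 2.3409 ≈ 0.427186

0.6536, 0.4272


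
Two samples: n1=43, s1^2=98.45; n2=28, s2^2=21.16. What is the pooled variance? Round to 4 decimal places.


sp^2 = ((n1-1)*s1^2 + (n2-1)*s2^2)/(n1+n2-2)
(n1-1)*s1^2 = 42 * 98.45 = 4134.9
(n2-1)*s2^2 = 27 * 21.16 = 571.32
numerator = 4134.9 + 571.32 = 4706.22
n1+n2-2 = 69
sp^2 = 4706.22 / 69 = 78437/1150 ≈ 68.206087

68.2061


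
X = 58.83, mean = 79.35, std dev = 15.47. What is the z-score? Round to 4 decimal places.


z = (X - mu) / sigma
X - mu = 58.83 - 79.35 = -20.52
z = -20.52 / 15.47 = -2052/1547 ≈ -1.326438

-1.3264


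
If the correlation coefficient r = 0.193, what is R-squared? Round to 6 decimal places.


R^2 = r^2 = (0.193)^2 = 0.037249

0.037249


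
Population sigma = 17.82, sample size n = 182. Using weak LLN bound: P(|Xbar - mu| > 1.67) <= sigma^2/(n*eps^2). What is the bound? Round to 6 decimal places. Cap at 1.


bound = min(1, sigma^2/(n*eps^2))
sigma^2 = 17.82^2 = 317.5524
n*eps^2 = 182 * 1.67^2 = 182 * 2.7889 = 507.5798
sigma^2/(n*eps^2) = 317.5524 / 507.5798 ≈ 0.62562064

0.625621


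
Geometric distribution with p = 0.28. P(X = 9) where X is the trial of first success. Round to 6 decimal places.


P = (1-p)^(k-1) * p
(1-p)^(k-1) = 0.72^8 ≈ 0.07222041
P = 0.07222041 * 0.28 ≈ 0.02022172

0.020222


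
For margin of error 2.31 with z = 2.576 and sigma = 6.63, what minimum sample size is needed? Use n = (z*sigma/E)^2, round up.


z*sigma/E = 2.576 * 6.63 / 2.31 = 10166/1375 ≈ 7.393455
(z*sigma/E)^2 ≈ 54.663170
round up: n = 55

55


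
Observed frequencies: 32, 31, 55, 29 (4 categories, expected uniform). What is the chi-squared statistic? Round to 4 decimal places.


chi2 = sum((O-E)^2/E), E = total/4
total = 147, E = 147/4 = 36.75
(32 - 36.75)^2 / 36.75 = 22.5625 / 36.75 = 361/588 ≈ 0.613946
(31 - 36.75)^2 / 36.75 = 33.0625 / 36.75 = 529/588 ≈ 0.899660
(55 - 36.75)^2 / 36.75 = 333.0625 / 36.75 = 5329/588 ≈ 9.062925
(29 - 36.75)^2 / 36.75 = 60.0625 / 36.75 = 961/588 ≈ 1.634354
chi2 = 1795/147 ≈ 12.210884

12.2109


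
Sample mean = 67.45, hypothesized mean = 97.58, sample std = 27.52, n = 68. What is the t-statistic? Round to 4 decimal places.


t = (xbar - mu0) / (s/sqrt(n))
xbar - mu0 = 67.45 - 97.58 = -30.13
sqrt(68) ≈ 8.24621125
s/sqrt(n) = 27.52 / 8.24621125 ≈ 3.33729020
t = -30.13 / 3.33729020 ≈ -9.028283

-9.0283


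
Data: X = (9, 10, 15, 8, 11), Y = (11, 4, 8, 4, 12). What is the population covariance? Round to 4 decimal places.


Cov = (1/n)*sum((xi-xbar)(yi-ybar))
n = 5, xbar = 53/5 = 10.6, ybar = 39/5 = 7.8
sum((xi-xbar)(yi-ybar)) = 9.6
Cov = 9.6 / 5 = 1.92

1.9200


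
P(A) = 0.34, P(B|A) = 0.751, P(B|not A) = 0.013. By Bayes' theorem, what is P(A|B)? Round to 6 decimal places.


P(A|B) = P(B|A)*P(A) / P(B), P(B) = P(B|A)*P(A) + P(B|not A)*P(not A)
P(B|A)*P(A) = 0.751 * 0.34 = 0.25534
P(B|not A)*P(not A) = 0.013 * 0.66 = 0.00858
P(B) = 0.25534 + 0.00858 = 0.26392
P(A|B) = 0.25534 / 0.26392 ≈ 0.96749015

0.967490


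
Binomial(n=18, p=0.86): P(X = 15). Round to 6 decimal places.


P = C(n,k) * p^k * (1-p)^(n-k)
C(18,15) = 816
p^k = 0.86^15 ≈ 0.1041062
(1-p)^(n-k) = 0.14^3 = 0.002744
P = 816 * 0.1041062 * 0.002744 ≈ 0.233105

0.233105


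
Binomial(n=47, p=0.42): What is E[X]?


E[X] = n*p = 47 * 0.42 = 19.74

19.74


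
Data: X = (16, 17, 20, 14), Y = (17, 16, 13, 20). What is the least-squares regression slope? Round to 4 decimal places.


b = sum((xi-xbar)(yi-ybar)) / sum((xi-xbar)^2)
n = 4, xbar = 67/4 = 16.75, ybar = 66/4 = 16.5
Sxy = sum((xi-xbar)(yi-ybar)) = -21.5
Sxx = sum((xi-xbar)^2) = 18.75
b = Sxy / Sxx = -86/75 ≈ -1.146667

-1.1467


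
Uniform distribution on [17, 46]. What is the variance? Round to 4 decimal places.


Var = (b-a)^2 / 12
(b-a)^2 = (46 - 17)^2 = 841
Var = 841/12 ≈ 70.083333

70.0833


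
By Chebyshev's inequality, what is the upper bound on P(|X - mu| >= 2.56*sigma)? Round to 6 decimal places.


P <= 1/k^2
k^2 = 2.56^2 = 6.5536
1/k^2 = 1 / 6.5536 = 625/4096 ≈ 0.15258789

0.152588


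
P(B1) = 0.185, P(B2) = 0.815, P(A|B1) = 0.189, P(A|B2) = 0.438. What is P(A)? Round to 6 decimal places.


P(A) = P(A|B1)*P(B1) + P(A|B2)*P(B2)
P(A|B1)*P(B1) = 0.189 * 0.185 = 0.034965
P(A|B2)*P(B2) = 0.438 * 0.815 = 0.35697
P(A) = 0.034965 + 0.35697 = 0.391935

0.391935
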